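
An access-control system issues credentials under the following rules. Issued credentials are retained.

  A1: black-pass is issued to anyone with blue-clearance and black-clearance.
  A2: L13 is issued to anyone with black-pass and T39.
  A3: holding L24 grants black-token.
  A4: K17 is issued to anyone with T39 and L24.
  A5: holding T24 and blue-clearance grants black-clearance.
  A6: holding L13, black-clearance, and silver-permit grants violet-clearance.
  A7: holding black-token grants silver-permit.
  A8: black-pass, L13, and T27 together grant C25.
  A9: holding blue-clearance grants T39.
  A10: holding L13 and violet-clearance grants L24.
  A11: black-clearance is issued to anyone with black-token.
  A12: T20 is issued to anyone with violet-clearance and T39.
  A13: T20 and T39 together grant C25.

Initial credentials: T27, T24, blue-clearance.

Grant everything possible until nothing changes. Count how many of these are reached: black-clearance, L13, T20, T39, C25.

4

Holding blue-clearance grants T39 (A9).
Holding T24 and blue-clearance grants black-clearance (A5).
Holding blue-clearance and black-clearance grants black-pass (A1).
Holding black-pass and T39 grants L13 (A2).
Holding black-pass, L13, and T27 grants C25 (A8).
black-clearance: reached.
L13: reached.
T20 would need violet-clearance and T39 (A12), but violet-clearance is never granted.
T39: reached.
C25: reached.
Reached: black-clearance, L13, T39, and C25 — 4 of the 5.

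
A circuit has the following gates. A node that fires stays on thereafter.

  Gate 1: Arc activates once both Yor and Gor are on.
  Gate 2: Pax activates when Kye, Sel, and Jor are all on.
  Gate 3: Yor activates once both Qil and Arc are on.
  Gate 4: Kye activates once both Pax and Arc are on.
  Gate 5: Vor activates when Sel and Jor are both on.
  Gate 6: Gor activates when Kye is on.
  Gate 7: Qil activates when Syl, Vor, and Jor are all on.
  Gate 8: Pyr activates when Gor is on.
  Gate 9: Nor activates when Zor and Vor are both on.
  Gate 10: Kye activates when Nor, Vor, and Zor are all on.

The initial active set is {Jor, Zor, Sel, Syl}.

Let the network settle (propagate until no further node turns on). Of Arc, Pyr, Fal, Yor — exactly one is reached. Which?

Pyr

Sel and Jor are on, so Vor activates (Gate 5).
Gate 9: Zor and Vor on → Nor on.
Nor, Vor, and Zor are on, so Kye activates (Gate 10).
Kye is on, so Gor activates (Gate 6).
Gate 8: Gor on → Pyr on.
No rule produces Fal, and it is not given. Yor would need Qil and Arc (Gate 3), but Arc never turns on. Arc would need Yor and Gor (Gate 1), but Yor never turns on.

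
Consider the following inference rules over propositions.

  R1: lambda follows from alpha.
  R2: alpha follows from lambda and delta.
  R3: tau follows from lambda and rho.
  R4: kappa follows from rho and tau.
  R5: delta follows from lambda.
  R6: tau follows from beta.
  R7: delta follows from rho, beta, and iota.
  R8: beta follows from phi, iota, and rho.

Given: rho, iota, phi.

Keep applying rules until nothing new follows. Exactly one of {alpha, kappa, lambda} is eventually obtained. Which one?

kappa

phi, iota, and rho hold, so beta follows (R8).
From beta, R6 gives tau.
rho and tau hold, so kappa follows (R4).
alpha would need lambda and delta (R2), but lambda is never established. lambda would need alpha (R1), but alpha is never established.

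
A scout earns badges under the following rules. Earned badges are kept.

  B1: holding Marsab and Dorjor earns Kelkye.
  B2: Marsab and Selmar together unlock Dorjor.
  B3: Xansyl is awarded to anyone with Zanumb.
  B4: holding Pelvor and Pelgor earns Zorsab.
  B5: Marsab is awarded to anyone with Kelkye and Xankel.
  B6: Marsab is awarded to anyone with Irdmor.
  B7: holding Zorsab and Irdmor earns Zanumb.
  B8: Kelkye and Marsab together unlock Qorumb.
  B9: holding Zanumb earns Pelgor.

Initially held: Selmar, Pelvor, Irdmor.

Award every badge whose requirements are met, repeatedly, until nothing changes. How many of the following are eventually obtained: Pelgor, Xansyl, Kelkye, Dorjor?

With Irdmor, Marsab is earned (B6).
With Marsab and Selmar, Dorjor is earned (B2).
With Marsab and Dorjor, Kelkye is earned (B1).
Pelgor would need Zanumb (B9), but Zanumb is never earned.
Xansyl would need Zanumb (B3), but Zanumb is never earned.
Kelkye: reached.
Dorjor: reached.
Reached: Kelkye and Dorjor — 2 of the 4.

2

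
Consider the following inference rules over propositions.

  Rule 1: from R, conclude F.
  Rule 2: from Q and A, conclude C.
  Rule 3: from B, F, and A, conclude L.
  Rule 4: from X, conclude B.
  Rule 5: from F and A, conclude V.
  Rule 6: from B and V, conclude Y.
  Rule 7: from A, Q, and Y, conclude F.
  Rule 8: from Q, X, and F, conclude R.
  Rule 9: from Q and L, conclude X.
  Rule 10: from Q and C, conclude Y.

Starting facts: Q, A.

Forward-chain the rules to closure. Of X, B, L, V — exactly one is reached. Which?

V

From Q and A, Rule 2 gives C.
Q and C hold, so Y follows (Rule 10).
From A, Q, and Y, Rule 7 gives F.
F and A hold, so V follows (Rule 5).
X would need Q and L (Rule 9), but L is never established. L would need B, F, and A (Rule 3), but B is never established. B would need X (Rule 4), but X is never established.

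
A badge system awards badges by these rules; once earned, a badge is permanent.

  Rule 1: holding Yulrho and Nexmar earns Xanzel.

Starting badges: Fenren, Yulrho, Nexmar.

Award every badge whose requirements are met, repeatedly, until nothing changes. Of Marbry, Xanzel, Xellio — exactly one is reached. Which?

With Yulrho and Nexmar, Xanzel is earned (Rule 1).
No rule produces Marbry, and it is not given. No rule produces Xellio, and it is not given.

Xanzel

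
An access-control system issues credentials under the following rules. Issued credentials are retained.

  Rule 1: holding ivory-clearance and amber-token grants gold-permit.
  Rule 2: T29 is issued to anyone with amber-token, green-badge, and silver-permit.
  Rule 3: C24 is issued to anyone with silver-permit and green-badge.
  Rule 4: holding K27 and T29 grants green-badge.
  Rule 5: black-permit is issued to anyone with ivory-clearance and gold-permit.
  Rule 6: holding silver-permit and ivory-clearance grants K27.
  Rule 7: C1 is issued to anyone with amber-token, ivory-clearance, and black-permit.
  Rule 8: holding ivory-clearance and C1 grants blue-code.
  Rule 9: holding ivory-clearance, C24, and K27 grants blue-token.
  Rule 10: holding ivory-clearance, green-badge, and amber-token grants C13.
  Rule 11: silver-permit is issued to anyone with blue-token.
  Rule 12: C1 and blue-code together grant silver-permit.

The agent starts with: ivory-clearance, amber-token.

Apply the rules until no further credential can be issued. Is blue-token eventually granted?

No

blue-token would need ivory-clearance, C24, and K27 (Rule 9), but C24 is never granted.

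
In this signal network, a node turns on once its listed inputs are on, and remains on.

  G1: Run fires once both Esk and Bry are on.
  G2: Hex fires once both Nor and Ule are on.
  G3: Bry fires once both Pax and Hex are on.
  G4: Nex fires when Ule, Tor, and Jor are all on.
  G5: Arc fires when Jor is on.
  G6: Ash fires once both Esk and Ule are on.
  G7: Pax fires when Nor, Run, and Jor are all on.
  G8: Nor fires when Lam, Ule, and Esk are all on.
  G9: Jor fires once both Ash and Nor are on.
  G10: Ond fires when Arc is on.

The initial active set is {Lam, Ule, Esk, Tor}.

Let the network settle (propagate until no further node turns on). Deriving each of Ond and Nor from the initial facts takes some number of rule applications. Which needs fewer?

Nor

Nor: Lam, Ule, and Esk are on, so Nor fires (G8). [1 rule application]
Ond: G6: Esk and Ule on → Ash on. G8: Lam, Ule, and Esk on → Nor on. Ash and Nor are on, so Jor fires (G9). Jor is on, so Arc fires (G5). Arc is on, so Ond fires (G10). [5 rule applications]
Nor needs fewer.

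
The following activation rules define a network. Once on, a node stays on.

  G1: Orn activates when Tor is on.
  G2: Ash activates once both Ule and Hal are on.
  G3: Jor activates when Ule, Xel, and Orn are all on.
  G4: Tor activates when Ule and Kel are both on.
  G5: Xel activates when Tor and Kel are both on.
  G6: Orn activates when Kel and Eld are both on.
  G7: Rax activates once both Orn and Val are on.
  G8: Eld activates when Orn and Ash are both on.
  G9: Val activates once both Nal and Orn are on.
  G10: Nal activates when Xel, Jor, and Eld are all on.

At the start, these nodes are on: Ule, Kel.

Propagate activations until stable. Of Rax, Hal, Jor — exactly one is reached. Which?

G4: Ule and Kel on → Tor on.
G5: Tor and Kel on → Xel on.
Tor is on, so Orn activates (G1).
Ule, Xel, and Orn are on, so Jor activates (G3).
No rule produces Hal, and it is not given. Rax would need Orn and Val (G7), but Val never turns on.

Jor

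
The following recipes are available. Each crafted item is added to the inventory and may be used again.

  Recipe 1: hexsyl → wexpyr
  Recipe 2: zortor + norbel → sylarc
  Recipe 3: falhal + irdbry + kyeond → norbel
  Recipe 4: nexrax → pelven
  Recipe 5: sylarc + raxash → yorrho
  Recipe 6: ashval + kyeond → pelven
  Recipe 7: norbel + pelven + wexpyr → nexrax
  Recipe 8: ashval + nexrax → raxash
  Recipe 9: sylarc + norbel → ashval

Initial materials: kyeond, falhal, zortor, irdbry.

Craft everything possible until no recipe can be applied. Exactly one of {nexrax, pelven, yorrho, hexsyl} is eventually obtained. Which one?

Using Recipe 3, falhal, irdbry, and kyeond make norbel.
Using Recipe 2, zortor and norbel make sylarc.
sylarc + norbel → ashval (Recipe 9).
ashval + kyeond → pelven (Recipe 6).
nexrax would need norbel, pelven, and wexpyr (Recipe 7), but wexpyr is never obtained. No rule produces hexsyl, and it is not given. yorrho would need sylarc and raxash (Recipe 5), but raxash is never obtained.

pelven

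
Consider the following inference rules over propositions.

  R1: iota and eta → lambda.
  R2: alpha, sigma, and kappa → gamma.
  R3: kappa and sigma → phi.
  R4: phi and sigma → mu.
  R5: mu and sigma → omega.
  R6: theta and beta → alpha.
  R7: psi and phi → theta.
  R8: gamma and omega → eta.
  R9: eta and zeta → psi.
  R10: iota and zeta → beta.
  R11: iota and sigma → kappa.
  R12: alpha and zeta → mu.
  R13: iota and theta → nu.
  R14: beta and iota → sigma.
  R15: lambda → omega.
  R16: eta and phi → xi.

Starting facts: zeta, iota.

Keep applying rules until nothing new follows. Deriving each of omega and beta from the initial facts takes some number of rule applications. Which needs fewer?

beta: From iota and zeta, R10 gives beta. [1 rule application]
omega: From iota and zeta, R10 gives beta. beta and iota hold, so sigma follows (R14). From iota and sigma, R11 gives kappa. kappa and sigma hold, so phi follows (R3). From phi and sigma, R4 gives mu. From mu and sigma, R5 gives omega. [6 rule applications]
beta needs fewer.

beta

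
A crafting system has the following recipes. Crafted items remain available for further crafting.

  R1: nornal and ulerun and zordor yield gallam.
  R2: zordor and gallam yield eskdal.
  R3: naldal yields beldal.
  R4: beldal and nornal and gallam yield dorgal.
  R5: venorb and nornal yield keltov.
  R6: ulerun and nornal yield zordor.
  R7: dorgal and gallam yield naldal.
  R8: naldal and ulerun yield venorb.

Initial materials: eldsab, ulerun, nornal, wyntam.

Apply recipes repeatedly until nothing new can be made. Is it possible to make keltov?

keltov would need venorb and nornal (R5), but venorb is never obtained.

No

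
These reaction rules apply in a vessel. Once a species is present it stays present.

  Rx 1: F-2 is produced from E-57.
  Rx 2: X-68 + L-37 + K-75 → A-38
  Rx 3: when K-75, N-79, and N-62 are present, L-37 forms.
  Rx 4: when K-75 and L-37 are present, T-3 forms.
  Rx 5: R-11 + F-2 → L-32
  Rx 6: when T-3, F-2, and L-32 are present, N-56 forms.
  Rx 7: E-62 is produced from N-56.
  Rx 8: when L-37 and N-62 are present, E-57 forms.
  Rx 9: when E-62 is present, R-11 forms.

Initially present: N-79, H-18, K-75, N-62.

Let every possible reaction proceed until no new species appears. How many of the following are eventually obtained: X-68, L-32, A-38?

0

No rule produces X-68, and it is not given.
L-32 would need R-11 and F-2 (Rx 5), but R-11 never forms.
A-38 would need X-68, L-37, and K-75 (Rx 2), but X-68 never forms.
None of the 3 are reached.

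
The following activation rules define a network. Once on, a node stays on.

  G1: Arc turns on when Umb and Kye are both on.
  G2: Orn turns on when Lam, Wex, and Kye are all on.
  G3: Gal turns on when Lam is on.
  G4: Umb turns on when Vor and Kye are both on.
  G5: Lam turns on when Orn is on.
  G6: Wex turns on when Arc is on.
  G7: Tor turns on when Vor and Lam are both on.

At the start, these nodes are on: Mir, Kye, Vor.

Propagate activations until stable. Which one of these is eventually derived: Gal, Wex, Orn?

Vor and Kye are on, so Umb turns on (G4).
Umb and Kye are on, so Arc turns on (G1).
G6: Arc on → Wex on.
Gal would need Lam (G3), but Lam never turns on. Orn would need Lam, Wex, and Kye (G2), but Lam never turns on.

Wex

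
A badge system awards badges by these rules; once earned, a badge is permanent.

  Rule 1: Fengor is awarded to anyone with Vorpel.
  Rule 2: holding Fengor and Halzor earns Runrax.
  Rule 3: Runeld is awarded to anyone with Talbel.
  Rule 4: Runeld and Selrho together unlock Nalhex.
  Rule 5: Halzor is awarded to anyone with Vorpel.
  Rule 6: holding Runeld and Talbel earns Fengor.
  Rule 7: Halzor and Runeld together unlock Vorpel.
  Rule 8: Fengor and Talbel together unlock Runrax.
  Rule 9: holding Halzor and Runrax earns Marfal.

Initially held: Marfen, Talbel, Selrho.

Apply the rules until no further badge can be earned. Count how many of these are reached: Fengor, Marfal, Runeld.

With Talbel, Runeld is earned (Rule 3).
With Runeld and Talbel, Fengor is earned (Rule 6).
Fengor: reached.
Marfal would need Halzor and Runrax (Rule 9), but Halzor is never earned.
Runeld: reached.
Reached: Fengor and Runeld — 2 of the 3.

2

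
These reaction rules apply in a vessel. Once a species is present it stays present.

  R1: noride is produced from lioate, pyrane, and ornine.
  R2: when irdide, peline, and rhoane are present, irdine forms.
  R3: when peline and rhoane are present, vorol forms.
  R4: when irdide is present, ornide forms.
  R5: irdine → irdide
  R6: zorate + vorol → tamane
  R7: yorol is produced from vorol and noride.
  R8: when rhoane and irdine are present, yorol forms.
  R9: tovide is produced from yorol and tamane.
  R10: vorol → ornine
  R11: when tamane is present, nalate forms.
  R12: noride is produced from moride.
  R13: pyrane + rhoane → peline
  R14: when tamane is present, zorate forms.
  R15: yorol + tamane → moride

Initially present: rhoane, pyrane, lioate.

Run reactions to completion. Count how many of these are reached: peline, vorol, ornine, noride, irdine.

pyrane and rhoane present → peline forms (R13).
peline and rhoane present → vorol forms (R3).
vorol present → ornine forms (R10).
lioate, pyrane, and ornine present → noride forms (R1).
peline: reached.
vorol: reached.
ornine: reached.
noride: reached.
irdine would need irdide, peline, and rhoane (R2), but irdide never forms.
Reached: peline, vorol, ornine, and noride — 4 of the 5.

4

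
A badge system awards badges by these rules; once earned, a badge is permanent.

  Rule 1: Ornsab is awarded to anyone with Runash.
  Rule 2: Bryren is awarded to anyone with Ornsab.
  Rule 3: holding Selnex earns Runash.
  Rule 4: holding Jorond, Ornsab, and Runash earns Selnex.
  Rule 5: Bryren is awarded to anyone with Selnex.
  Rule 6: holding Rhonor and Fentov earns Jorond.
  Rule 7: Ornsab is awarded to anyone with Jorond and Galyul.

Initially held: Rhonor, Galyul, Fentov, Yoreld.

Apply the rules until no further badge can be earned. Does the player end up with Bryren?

Yes

With Rhonor and Fentov, Jorond is earned (Rule 6).
With Jorond and Galyul, Ornsab is earned (Rule 7).
With Ornsab, Bryren is earned (Rule 2).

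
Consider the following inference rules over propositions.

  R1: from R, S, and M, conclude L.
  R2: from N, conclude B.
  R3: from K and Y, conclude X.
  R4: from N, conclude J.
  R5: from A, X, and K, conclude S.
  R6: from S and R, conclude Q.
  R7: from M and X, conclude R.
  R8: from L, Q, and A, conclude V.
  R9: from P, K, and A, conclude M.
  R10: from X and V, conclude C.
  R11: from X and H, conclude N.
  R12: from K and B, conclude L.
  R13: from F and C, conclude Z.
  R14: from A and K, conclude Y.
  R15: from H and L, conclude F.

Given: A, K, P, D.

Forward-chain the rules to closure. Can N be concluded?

No

N would need X and H (R11), but H is never established.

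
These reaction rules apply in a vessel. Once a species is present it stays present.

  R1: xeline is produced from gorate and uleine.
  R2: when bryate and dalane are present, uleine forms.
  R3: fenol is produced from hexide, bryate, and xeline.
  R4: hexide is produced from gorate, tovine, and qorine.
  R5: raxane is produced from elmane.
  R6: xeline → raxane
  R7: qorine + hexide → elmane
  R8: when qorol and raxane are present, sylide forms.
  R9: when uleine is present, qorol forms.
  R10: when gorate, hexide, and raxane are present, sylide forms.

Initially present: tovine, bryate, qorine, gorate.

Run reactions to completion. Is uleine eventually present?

No

uleine would need bryate and dalane (R2), but dalane never forms.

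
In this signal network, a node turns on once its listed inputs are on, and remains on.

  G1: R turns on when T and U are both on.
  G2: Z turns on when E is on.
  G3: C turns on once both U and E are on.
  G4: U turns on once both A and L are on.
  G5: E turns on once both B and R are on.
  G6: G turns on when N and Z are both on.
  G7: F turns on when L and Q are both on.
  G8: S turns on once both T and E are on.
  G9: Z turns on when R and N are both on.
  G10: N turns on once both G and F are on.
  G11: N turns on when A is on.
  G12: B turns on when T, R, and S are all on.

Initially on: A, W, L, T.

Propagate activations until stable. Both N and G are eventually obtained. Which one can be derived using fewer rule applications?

N

N: A is on, so N turns on (G11). [1 rule application]
G: G11: A on → N on. G4: A and L on → U on. T and U are on, so R turns on (G1). G9: R and N on → Z on. G6: N and Z on → G on. [5 rule applications]
N needs fewer.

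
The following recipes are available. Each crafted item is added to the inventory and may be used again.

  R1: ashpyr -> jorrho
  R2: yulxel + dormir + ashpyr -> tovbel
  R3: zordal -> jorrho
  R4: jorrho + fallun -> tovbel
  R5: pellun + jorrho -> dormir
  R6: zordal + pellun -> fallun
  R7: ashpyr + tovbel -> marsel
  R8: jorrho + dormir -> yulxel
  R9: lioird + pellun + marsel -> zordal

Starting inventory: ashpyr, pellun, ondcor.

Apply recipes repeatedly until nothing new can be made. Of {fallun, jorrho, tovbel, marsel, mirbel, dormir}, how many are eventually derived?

ashpyr -> jorrho (R1).
Using R5, pellun and jorrho make dormir.
jorrho + dormir -> yulxel (R8).
yulxel + dormir + ashpyr -> tovbel (R2).
ashpyr + tovbel -> marsel (R7).
fallun would need zordal and pellun (R6), but zordal is never obtained.
jorrho: reached.
tovbel: reached.
marsel: reached.
No rule produces mirbel, and it is not given.
dormir: reached.
Reached: jorrho, tovbel, marsel, and dormir — 4 of the 6.

4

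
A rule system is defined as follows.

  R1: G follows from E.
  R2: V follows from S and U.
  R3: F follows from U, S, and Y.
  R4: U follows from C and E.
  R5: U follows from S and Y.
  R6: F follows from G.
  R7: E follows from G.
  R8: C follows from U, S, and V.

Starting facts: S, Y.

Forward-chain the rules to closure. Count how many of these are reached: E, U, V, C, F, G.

4

S and Y hold, so U follows (R5).
U, S, and Y hold, so F follows (R3).
From S and U, R2 gives V.
From U, S, and V, R8 gives C.
E would need G (R7), but G is never established.
U: reached.
V: reached.
C: reached.
F: reached.
G would need E (R1), but E is never established.
Reached: U, V, C, and F — 4 of the 6.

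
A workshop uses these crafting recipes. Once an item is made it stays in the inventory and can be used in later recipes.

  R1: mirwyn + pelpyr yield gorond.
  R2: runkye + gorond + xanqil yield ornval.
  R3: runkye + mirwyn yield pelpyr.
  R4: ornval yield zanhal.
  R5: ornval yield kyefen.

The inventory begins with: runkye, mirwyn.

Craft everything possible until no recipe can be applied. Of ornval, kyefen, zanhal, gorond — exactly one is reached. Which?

Using R3, runkye and mirwyn make pelpyr.
Using R1, mirwyn and pelpyr make gorond.
ornval would need runkye, gorond, and xanqil (R2), but xanqil is never obtained. zanhal would need ornval (R4), but ornval is never obtained. kyefen would need ornval (R5), but ornval is never obtained.

gorond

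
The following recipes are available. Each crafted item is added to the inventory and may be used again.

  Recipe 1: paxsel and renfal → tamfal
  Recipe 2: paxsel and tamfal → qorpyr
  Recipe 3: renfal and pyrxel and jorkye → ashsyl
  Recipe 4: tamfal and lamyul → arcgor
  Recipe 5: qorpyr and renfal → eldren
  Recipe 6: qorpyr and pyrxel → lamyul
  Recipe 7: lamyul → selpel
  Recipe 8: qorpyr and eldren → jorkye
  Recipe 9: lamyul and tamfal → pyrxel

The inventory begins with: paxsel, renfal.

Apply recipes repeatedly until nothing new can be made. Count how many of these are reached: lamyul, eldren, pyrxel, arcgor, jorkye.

2

Using Recipe 1, paxsel and renfal make tamfal.
paxsel and tamfal → qorpyr (Recipe 2).
qorpyr and renfal → eldren (Recipe 5).
Using Recipe 8, qorpyr and eldren make jorkye.
lamyul would need qorpyr and pyrxel (Recipe 6), but pyrxel is never obtained.
eldren: reached.
pyrxel would need lamyul and tamfal (Recipe 9), but lamyul is never obtained.
arcgor would need tamfal and lamyul (Recipe 4), but lamyul is never obtained.
jorkye: reached.
Reached: eldren and jorkye — 2 of the 5.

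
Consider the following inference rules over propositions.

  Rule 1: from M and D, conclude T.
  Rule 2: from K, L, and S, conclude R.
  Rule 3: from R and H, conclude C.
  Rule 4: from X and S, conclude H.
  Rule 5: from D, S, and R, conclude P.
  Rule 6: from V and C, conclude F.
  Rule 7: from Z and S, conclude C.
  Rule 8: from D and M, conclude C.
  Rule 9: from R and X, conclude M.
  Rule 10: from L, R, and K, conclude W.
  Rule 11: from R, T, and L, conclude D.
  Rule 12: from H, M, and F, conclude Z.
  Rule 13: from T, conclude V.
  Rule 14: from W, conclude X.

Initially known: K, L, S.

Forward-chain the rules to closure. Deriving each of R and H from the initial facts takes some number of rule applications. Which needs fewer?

R

R: K, L, and S hold, so R follows (Rule 2). [1 rule application]
H: From K, L, and S, Rule 2 gives R. L, R, and K hold, so W follows (Rule 10). W holds, so X follows (Rule 14). From X and S, Rule 4 gives H. [4 rule applications]
R needs fewer.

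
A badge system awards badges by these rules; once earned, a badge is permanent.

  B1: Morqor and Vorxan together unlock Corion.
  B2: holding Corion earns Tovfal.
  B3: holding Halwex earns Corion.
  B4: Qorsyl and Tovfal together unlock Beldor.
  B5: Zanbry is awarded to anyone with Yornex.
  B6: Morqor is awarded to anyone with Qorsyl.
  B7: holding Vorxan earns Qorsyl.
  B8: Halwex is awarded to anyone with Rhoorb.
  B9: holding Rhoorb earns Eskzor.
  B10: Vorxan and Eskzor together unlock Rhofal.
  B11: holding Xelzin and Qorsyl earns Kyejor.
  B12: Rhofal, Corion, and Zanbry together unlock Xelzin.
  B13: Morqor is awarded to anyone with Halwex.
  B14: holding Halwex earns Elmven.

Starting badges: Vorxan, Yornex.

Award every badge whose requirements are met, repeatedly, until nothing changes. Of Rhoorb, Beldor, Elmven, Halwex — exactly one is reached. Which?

With Vorxan, Qorsyl is earned (B7).
With Qorsyl, Morqor is earned (B6).
With Morqor and Vorxan, Corion is earned (B1).
With Corion, Tovfal is earned (B2).
With Qorsyl and Tovfal, Beldor is earned (B4).
Halwex would need Rhoorb (B8), but Rhoorb is never earned. No rule produces Rhoorb, and it is not given. Elmven would need Halwex (B14), but Halwex is never earned.

Beldor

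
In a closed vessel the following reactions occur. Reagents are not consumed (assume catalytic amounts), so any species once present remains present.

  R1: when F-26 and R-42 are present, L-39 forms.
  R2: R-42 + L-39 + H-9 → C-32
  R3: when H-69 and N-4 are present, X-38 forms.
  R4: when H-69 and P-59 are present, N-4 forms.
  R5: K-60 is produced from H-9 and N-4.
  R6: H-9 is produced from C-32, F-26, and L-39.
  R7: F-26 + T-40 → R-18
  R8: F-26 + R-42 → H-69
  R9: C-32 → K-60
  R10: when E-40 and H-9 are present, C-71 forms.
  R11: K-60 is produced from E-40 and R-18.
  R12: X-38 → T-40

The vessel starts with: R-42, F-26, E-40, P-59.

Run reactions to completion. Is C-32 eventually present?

No

C-32 would need R-42, L-39, and H-9 (R2), but H-9 never forms.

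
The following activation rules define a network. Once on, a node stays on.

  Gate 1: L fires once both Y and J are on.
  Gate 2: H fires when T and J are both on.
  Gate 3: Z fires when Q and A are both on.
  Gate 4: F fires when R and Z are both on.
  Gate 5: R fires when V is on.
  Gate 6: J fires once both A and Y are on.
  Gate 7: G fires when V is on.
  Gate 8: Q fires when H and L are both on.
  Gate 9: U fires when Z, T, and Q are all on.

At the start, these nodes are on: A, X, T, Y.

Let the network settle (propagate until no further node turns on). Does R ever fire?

R would need V (Gate 5), but V never turns on.

No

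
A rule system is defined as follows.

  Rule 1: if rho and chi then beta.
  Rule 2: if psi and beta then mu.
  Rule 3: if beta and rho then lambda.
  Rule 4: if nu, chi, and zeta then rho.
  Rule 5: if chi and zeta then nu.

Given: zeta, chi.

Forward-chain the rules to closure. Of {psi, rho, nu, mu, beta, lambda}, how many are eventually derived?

chi and zeta hold, so nu follows (Rule 5).
nu, chi, and zeta hold, so rho follows (Rule 4).
rho and chi hold, so beta follows (Rule 1).
beta and rho hold, so lambda follows (Rule 3).
No rule produces psi, and it is not given.
rho: reached.
nu: reached.
mu would need psi and beta (Rule 2), but psi is never established.
beta: reached.
lambda: reached.
Reached: rho, nu, beta, and lambda — 4 of the 6.

4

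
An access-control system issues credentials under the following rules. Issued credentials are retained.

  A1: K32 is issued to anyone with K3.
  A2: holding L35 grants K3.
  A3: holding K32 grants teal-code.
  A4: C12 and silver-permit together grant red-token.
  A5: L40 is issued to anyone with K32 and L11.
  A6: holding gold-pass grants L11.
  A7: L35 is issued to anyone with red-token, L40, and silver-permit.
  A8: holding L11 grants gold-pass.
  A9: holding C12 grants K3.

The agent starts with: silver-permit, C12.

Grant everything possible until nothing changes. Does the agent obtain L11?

L11 would need gold-pass (A6), but gold-pass is never granted.

No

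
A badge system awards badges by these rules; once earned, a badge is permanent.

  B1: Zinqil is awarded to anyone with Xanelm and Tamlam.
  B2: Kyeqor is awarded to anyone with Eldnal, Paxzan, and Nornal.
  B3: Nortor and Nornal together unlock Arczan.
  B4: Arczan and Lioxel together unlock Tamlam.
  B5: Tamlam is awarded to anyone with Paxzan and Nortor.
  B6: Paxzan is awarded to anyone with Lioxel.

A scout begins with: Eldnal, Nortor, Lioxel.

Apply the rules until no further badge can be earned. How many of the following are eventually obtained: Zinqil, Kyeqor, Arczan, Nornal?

0

Zinqil would need Xanelm and Tamlam (B1), but Xanelm is never earned.
Kyeqor would need Eldnal, Paxzan, and Nornal (B2), but Nornal is never earned.
Arczan would need Nortor and Nornal (B3), but Nornal is never earned.
No rule produces Nornal, and it is not given.
None of the 4 are reached.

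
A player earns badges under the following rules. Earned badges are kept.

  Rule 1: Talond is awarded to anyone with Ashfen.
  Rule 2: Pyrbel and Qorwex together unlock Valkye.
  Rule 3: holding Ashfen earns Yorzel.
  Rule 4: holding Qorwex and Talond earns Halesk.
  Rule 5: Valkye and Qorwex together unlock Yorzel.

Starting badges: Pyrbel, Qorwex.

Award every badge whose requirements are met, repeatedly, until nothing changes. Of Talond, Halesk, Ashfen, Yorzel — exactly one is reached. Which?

With Pyrbel and Qorwex, Valkye is earned (Rule 2).
With Valkye and Qorwex, Yorzel is earned (Rule 5).
Talond would need Ashfen (Rule 1), but Ashfen is never earned. Halesk would need Qorwex and Talond (Rule 4), but Talond is never earned. No rule produces Ashfen, and it is not given.

Yorzel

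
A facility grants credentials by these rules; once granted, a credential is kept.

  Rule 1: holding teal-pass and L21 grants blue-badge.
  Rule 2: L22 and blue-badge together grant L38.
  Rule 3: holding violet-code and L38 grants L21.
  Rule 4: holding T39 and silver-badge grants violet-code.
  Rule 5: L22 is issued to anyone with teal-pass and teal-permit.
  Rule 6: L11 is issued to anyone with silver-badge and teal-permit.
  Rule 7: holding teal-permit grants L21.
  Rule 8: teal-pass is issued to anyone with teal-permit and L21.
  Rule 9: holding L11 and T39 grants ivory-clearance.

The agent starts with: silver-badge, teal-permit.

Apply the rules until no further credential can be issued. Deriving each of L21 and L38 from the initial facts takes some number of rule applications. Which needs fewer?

L21

L21: Holding teal-permit grants L21 (Rule 7). [1 rule application]
L38: Holding teal-permit grants L21 (Rule 7). Holding teal-permit and L21 grants teal-pass (Rule 8). Holding teal-pass and L21 grants blue-badge (Rule 1). Holding teal-pass and teal-permit grants L22 (Rule 5). Holding L22 and blue-badge grants L38 (Rule 2). [5 rule applications]
L21 needs fewer.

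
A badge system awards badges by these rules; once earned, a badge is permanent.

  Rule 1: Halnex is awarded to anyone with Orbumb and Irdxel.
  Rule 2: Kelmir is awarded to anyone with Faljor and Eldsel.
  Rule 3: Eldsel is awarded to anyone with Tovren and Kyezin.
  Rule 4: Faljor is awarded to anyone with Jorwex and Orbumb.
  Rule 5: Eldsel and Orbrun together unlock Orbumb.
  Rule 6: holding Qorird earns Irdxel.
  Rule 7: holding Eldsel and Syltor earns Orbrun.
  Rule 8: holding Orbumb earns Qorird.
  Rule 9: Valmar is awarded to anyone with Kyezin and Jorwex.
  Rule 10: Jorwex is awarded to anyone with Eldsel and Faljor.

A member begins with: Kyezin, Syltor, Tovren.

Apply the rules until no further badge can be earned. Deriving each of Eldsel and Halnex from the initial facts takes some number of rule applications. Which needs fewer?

Eldsel: With Tovren and Kyezin, Eldsel is earned (Rule 3). [1 rule application]
Halnex: With Tovren and Kyezin, Eldsel is earned (Rule 3). With Eldsel and Syltor, Orbrun is earned (Rule 7). With Eldsel and Orbrun, Orbumb is earned (Rule 5). With Orbumb, Qorird is earned (Rule 8). With Qorird, Irdxel is earned (Rule 6). With Orbumb and Irdxel, Halnex is earned (Rule 1). [6 rule applications]
Eldsel needs fewer.

Eldsel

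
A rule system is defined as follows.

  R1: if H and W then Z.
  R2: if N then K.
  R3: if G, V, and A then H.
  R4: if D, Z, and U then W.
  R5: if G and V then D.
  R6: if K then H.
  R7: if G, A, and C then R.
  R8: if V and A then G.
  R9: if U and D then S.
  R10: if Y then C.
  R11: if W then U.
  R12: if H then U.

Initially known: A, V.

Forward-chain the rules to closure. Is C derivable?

No

C would need Y (R10), but Y is never established.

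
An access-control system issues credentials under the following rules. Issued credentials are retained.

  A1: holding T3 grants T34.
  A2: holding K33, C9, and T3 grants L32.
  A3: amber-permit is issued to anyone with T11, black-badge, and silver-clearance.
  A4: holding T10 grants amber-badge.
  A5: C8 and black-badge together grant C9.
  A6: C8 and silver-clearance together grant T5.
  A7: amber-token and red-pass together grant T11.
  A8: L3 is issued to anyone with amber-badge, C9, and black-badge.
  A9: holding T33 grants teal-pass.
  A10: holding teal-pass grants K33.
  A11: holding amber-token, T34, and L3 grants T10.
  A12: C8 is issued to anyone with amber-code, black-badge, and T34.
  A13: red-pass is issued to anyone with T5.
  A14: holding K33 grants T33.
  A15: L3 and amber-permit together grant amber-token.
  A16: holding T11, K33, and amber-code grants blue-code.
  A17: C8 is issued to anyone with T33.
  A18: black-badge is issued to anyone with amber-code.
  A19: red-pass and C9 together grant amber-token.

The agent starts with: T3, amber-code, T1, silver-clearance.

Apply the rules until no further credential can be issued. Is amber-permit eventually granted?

Yes

Holding amber-code grants black-badge (A18).
Holding T3 grants T34 (A1).
Holding amber-code, black-badge, and T34 grants C8 (A12).
Holding C8 and black-badge grants C9 (A5).
Holding C8 and silver-clearance grants T5 (A6).
Holding T5 grants red-pass (A13).
Holding red-pass and C9 grants amber-token (A19).
Holding amber-token and red-pass grants T11 (A7).
Holding T11, black-badge, and silver-clearance grants amber-permit (A3).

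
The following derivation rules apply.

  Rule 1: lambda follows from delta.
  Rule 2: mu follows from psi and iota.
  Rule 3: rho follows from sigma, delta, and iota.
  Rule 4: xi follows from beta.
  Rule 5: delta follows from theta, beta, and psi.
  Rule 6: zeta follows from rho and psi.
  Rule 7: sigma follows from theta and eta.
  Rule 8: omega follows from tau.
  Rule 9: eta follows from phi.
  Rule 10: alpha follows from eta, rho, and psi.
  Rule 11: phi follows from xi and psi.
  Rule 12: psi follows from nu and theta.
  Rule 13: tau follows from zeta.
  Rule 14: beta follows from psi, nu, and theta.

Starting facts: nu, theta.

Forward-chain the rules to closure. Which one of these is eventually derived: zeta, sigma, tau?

nu and theta hold, so psi follows (Rule 12).
psi, nu, and theta hold, so beta follows (Rule 14).
From beta, Rule 4 gives xi.
From xi and psi, Rule 11 gives phi.
From phi, Rule 9 gives eta.
theta and eta hold, so sigma follows (Rule 7).
zeta would need rho and psi (Rule 6), but rho is never established. tau would need zeta (Rule 13), but zeta is never established.

sigma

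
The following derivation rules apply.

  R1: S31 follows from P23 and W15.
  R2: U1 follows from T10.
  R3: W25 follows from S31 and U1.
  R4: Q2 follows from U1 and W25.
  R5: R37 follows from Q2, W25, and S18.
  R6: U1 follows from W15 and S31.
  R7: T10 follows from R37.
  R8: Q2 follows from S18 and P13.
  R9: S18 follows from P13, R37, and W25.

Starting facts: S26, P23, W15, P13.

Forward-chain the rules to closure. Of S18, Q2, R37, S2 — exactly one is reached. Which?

Q2

P23 and W15 hold, so S31 follows (R1).
From W15 and S31, R6 gives U1.
From S31 and U1, R3 gives W25.
From U1 and W25, R4 gives Q2.
R37 would need Q2, W25, and S18 (R5), but S18 is never established. S18 would need P13, R37, and W25 (R9), but R37 is never established. No rule produces S2, and it is not given.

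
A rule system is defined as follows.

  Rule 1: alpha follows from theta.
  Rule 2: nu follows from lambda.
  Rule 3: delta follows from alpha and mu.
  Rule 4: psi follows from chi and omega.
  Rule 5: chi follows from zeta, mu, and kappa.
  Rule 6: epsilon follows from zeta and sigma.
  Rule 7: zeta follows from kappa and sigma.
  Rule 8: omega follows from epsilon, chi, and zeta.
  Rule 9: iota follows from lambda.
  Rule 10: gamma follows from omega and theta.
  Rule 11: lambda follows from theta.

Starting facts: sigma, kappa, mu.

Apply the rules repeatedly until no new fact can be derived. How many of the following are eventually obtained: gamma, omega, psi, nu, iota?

kappa and sigma hold, so zeta follows (Rule 7).
zeta, mu, and kappa hold, so chi follows (Rule 5).
zeta and sigma hold, so epsilon follows (Rule 6).
From epsilon, chi, and zeta, Rule 8 gives omega.
From chi and omega, Rule 4 gives psi.
gamma would need omega and theta (Rule 10), but theta is never established.
omega: reached.
psi: reached.
nu would need lambda (Rule 2), but lambda is never established.
iota would need lambda (Rule 9), but lambda is never established.
Reached: omega and psi — 2 of the 5.

2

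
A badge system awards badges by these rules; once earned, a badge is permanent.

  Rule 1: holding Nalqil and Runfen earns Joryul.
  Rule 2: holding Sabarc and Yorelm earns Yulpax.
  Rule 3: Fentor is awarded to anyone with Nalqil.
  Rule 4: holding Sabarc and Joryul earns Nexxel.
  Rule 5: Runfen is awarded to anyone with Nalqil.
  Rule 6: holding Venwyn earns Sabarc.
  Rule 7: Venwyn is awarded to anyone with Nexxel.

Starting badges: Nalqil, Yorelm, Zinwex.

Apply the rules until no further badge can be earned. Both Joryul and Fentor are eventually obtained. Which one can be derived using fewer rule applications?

Fentor

Fentor: With Nalqil, Fentor is earned (Rule 3). [1 rule application]
Joryul: With Nalqil, Runfen is earned (Rule 5). With Nalqil and Runfen, Joryul is earned (Rule 1). [2 rule applications]
Fentor needs fewer.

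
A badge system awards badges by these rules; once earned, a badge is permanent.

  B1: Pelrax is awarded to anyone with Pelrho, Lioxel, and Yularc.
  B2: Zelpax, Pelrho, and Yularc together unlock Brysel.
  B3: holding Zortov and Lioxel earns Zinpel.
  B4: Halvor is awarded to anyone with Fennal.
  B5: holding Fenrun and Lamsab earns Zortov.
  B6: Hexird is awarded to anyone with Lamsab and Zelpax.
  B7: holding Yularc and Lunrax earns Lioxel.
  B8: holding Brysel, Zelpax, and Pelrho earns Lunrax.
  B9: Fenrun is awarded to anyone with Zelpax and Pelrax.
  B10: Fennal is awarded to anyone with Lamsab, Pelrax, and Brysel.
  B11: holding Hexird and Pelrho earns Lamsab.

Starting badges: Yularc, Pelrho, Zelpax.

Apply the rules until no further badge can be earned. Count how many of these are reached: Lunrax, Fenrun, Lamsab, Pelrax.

With Zelpax, Pelrho, and Yularc, Brysel is earned (B2).
With Brysel, Zelpax, and Pelrho, Lunrax is earned (B8).
With Yularc and Lunrax, Lioxel is earned (B7).
With Pelrho, Lioxel, and Yularc, Pelrax is earned (B1).
With Zelpax and Pelrax, Fenrun is earned (B9).
Lunrax: reached.
Fenrun: reached.
Lamsab would need Hexird and Pelrho (B11), but Hexird is never earned.
Pelrax: reached.
Reached: Lunrax, Fenrun, and Pelrax — 3 of the 4.

3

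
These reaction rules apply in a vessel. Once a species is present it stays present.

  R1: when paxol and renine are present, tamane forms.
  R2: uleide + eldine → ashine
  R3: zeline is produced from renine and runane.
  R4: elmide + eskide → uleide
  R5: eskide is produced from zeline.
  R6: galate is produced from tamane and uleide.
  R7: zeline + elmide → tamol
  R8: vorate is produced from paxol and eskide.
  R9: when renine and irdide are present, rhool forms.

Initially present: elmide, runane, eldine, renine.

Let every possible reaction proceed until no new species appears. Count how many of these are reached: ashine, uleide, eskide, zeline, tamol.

5

renine and runane present → zeline forms (R3).
zeline present → eskide forms (R5).
zeline and elmide present → tamol forms (R7).
elmide and eskide present → uleide forms (R4).
uleide and eldine present → ashine forms (R2).
ashine: reached.
uleide: reached.
eskide: reached.
zeline: reached.
tamol: reached.
All 5 are reached.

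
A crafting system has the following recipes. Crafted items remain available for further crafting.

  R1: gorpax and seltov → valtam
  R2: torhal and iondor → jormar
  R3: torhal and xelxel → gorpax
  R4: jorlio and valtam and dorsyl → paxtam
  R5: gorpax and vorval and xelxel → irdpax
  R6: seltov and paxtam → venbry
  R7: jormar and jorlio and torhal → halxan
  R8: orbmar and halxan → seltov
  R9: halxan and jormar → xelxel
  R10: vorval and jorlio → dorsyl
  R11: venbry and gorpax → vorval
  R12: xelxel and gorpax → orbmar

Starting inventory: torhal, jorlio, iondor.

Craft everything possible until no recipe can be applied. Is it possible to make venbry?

venbry would need seltov and paxtam (R6), but paxtam is never obtained.

No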